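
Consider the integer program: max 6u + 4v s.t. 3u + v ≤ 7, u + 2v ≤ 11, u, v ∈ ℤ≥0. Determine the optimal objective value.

22

(u,v)=(1,4): 3·1+1·4=7≤7, 1·1+2·4=9≤11, objective 22.
(u,v)=(0,5): 3·0+1·5=5≤7, 1·0+2·5=10≤11, objective 20.
(u,v)=(1,3): 3·1+1·3=6≤7, 1·1+2·3=7≤11, objective 18.
The best lattice point is (1,4), giving 22.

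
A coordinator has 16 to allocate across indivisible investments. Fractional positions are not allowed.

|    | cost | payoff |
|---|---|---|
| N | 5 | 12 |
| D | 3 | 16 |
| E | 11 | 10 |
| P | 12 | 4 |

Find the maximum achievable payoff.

28

N + D: cost 5 + 3 = 8 ≤ 16, payoff 12 + 16 = 28.
N + E: cost 5 + 11 = 16 ≤ 16, payoff 12 + 10 = 22.
D + E: cost 3 + 11 = 14 ≤ 16, payoff 16 + 10 = 26.
Best is N and D with total payoff 28.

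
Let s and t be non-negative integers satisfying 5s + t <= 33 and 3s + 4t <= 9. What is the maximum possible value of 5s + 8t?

16

The continuous relaxation peaks at (0, 2.25) with value 18.00; rounding to a feasible lattice point costs some objective.
(s,t)=(0,2): 5·0+1·2=2≤33, 3·0+4·2=8≤9, objective 16.
(s,t)=(1,1): 5·1+1·1=6≤33, 3·1+4·1=7≤9, objective 13.
(s,t)=(0,1): 5·0+1·1=1≤33, 3·0+4·1=4≤9, objective 8.
Maximum is 16 at (s,t)=(0,2).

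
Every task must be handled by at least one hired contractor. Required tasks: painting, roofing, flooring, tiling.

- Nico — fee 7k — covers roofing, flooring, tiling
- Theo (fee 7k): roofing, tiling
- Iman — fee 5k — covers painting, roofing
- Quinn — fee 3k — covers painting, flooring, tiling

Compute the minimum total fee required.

8

Choose Iman and Quinn: together they cover painting, roofing, flooring, tiling — every task.
Total fee: 5 + 3 = 8.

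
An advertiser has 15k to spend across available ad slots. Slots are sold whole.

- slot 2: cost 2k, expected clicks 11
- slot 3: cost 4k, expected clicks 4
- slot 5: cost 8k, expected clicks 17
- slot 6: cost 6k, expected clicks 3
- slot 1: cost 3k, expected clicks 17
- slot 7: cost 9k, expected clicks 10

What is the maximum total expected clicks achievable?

45

Take slot 2, slot 5, and slot 1: cost 2 + 8 + 3 = 13 ≤ 15, expected clicks 11 + 17 + 17 = 45.
No other feasible combination does better.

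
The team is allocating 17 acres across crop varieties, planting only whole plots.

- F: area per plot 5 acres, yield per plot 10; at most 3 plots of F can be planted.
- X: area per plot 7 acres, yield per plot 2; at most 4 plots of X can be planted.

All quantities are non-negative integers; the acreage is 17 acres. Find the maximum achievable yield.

30

Take 3×F: area 15 ≤ 17, yield 3·10 = 30.
F has the best ratio (10/5) and is taken to its limit of 3; remaining capacity is filled optimally with the others.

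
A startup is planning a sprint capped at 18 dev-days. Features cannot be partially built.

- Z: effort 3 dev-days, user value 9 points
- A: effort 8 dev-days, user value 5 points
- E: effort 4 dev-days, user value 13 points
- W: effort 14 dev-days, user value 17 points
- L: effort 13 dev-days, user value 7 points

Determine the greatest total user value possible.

This is a 0-1 knapsack instance.
Z + A + E: effort 3 + 8 + 4 = 15 ≤ 18, user value 9 + 5 + 13 = 27.
Z + W: effort 3 + 14 = 17 ≤ 18, user value 9 + 17 = 26.
E + W: effort 4 + 14 = 18 ≤ 18, user value 13 + 17 = 30.
Best is E and W with total user value 30.

30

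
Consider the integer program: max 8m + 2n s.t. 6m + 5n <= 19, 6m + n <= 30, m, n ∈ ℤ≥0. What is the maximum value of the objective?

24

The continuous relaxation peaks at (3.17, 0) with value 25.33; rounding to a feasible lattice point costs some objective.
(m,n)=(3,0): 6·3+5·0=18≤19, 6·3+1·0=18≤30, objective 24.
(m,n)=(2,1): 6·2+5·1=17≤19, 6·2+1·1=13≤30, objective 18.
(m,n)=(2,0): 6·2+5·0=12≤19, 6·2+1·0=12≤30, objective 16.
The best lattice point is (3,0), giving 24.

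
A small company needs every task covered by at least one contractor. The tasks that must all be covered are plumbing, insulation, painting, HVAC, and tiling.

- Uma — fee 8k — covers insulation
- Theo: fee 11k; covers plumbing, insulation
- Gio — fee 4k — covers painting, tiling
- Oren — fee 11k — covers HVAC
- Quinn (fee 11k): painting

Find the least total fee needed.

Choose Theo, Gio, and Oren: together they cover plumbing, insulation, painting, HVAC, tiling — every task.
Total fee: 11 + 4 + 11 = 26.

26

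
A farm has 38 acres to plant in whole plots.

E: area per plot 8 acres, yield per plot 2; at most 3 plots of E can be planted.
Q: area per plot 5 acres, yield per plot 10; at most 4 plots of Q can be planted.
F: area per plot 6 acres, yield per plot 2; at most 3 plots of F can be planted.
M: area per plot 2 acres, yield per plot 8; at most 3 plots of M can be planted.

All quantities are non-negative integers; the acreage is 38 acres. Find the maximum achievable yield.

68

4×Q, 2×F, and 3×M: area 38 ≤ 38, yield 4·10 + 2·2 + 3·8 = 68.
4×Q, 1×F, and 3×M: area 32 ≤ 38, yield 4·10 + 1·2 + 3·8 = 66.
Best is 68.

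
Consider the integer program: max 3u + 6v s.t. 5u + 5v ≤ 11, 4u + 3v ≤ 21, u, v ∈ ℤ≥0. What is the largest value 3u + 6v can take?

12

The continuous relaxation peaks at (0, 2.2) with value 13.20; rounding to a feasible lattice point costs some objective.
(u,v)=(0,2) is feasible, giving 12.
(u,v)=(1,1) is feasible, giving 9.
No feasible integer point exceeds 12.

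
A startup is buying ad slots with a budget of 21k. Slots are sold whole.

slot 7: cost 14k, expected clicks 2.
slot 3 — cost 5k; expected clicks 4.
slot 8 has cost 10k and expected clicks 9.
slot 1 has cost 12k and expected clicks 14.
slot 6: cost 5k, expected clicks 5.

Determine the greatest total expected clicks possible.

19

slot 3 + slot 8 + slot 6: cost 5 + 10 + 5 = 20 ≤ 21, expected clicks 4 + 9 + 5 = 18.
slot 1 + slot 6: cost 12 + 5 = 17 ≤ 21, expected clicks 14 + 5 = 19.
slot 3 + slot 1: cost 5 + 12 = 17 ≤ 21, expected clicks 4 + 14 = 18.
Best is slot 1 and slot 6 with total expected clicks 19.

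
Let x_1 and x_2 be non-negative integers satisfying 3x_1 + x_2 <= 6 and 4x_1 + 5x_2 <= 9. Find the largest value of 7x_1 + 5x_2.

14

(x_1,x_2)=(2,0): 3·2+1·0=6≤6, 4·2+5·0=8≤9, objective 14.
(x_1,x_2)=(1,1): 3·1+1·1=4≤6, 4·1+5·1=9≤9, objective 12.
(x_1,x_2)=(1,0): 3·1+1·0=3≤6, 4·1+5·0=4≤9, objective 7.
The best lattice point is (2,0), giving 14.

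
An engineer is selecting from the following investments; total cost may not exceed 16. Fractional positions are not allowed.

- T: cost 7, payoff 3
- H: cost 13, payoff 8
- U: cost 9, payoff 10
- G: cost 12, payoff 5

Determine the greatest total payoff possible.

Take T and U: cost 7 + 9 = 16 ≤ 16, payoff 3 + 10 = 13.
No other feasible combination does better.

13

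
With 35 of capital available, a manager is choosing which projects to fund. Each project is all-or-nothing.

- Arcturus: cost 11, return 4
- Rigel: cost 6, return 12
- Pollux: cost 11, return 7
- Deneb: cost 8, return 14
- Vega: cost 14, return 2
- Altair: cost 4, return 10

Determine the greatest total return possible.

43

This is an integer program with binary decision variables.
Take Rigel, Pollux, Deneb, and Altair: cost 6 + 11 + 8 + 4 = 29 ≤ 35, return 12 + 7 + 14 + 10 = 43.
No other feasible combination does better.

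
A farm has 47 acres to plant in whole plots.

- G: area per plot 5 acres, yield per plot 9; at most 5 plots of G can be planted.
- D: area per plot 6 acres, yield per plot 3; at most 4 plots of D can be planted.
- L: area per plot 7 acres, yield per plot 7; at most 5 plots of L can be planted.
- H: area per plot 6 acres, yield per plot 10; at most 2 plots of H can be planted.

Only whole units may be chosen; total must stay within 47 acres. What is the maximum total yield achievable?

G has the best ratio (9/5); taking only G gives at most 5×9 = 45 (stopped by the supply cap of 5).
Mixing does better — 5×G, 1×L, and 2×H: area 44 ≤ 47, yield 5·9 + 1·7 + 2·10 = 72.

72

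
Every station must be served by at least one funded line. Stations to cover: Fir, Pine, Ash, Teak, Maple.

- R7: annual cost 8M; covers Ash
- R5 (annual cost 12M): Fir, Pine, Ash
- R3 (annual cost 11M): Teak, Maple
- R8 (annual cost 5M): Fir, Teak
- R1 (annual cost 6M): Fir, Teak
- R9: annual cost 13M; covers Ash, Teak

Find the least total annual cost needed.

23

Choose R5 and R3: together they cover Fir, Pine, Ash, Teak, Maple — every station.
Total annual cost: 12 + 11 = 23.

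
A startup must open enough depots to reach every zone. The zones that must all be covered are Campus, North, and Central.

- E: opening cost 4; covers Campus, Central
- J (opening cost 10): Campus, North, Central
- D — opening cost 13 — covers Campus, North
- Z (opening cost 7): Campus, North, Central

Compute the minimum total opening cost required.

The greedy cost-per-new-zone heuristic would pick E and Z for 11, but a cheaper cover exists.
Z alone covers Campus, North, Central — every zone.
Total opening cost: 7.
No cover costs less than 7.

7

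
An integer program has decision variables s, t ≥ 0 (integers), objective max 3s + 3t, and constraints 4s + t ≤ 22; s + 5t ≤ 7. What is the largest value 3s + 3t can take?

15

(s,t)=(5,0): 4·5+1·0=20≤22, 1·5+5·0=5≤7, objective 15.
(s,t)=(4,0): 4·4+1·0=16≤22, 1·4+5·0=4≤7, objective 12.
Maximum is 15 at (s,t)=(5,0).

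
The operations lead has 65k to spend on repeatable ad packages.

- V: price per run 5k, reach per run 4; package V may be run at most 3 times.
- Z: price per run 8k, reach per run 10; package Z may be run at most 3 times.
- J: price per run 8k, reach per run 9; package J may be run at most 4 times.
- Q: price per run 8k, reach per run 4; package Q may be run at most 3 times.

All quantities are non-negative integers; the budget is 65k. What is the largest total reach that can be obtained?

Take 3×Z, 4×J, and 1×Q: price 64 ≤ 65, reach 3·10 + 4·9 + 1·4 = 70.
Z has the best ratio (10/8) and is taken to its limit of 3; remaining capacity is filled optimally with the others.

70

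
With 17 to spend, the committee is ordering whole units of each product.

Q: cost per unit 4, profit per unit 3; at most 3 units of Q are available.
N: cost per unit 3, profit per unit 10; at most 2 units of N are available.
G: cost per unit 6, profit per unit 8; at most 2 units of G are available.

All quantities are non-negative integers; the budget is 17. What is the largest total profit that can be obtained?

31

Take 1×Q, 2×N, and 1×G: cost 16 ≤ 17, profit 1·3 + 2·10 + 1·8 = 31.
N has the best ratio (10/3) and is taken to its limit of 2; remaining capacity is filled optimally with the others.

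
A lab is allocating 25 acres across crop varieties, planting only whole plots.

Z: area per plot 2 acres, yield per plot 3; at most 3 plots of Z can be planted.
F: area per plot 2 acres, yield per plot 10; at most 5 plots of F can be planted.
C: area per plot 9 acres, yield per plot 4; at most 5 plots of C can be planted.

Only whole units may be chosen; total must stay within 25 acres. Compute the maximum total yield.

3×Z, 5×F, and 1×C: area 25 ≤ 25, yield 3·3 + 5·10 + 1·4 = 63.
2×Z, 5×F, and 1×C: area 23 ≤ 25, yield 2·3 + 5·10 + 1·4 = 60.
Best is 63.

63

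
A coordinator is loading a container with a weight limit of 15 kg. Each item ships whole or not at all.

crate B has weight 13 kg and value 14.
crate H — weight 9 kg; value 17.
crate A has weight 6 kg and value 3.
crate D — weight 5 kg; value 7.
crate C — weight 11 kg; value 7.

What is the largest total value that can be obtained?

24

Take crate H and crate D: weight 9 + 5 = 14 ≤ 15, value 17 + 7 = 24.
No other feasible combination does better.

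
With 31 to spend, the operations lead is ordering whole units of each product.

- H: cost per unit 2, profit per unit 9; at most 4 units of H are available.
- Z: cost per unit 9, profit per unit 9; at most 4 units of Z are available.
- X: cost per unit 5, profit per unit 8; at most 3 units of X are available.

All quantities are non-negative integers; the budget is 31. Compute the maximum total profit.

This is a bounded integer knapsack.
4×H, 2×Z, and 1×X: cost 31 ≤ 31, profit 4·9 + 2·9 + 1·8 = 62.
4×H, 1×Z, and 2×X: cost 27 ≤ 31, profit 4·9 + 1·9 + 2·8 = 61.
Best is 62.

62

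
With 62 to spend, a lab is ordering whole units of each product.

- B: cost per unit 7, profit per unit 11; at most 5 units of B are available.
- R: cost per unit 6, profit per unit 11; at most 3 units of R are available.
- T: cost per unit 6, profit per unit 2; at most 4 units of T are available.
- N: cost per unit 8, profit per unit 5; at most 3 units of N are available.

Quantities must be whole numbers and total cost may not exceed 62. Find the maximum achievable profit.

93

R has the best ratio (11/6); taking only R gives at most 3×11 = 33 (stopped by the supply cap of 3).
Mixing does better — 5×B, 3×R, and 1×N: cost 61 ≤ 62, profit 5·11 + 3·11 + 1·5 = 93.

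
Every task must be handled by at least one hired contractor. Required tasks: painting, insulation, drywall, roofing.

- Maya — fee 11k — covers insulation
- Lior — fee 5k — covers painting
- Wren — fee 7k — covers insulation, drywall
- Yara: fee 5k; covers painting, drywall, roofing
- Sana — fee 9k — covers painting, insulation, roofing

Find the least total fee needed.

12

Choose Wren and Yara: together they cover painting, insulation, drywall, roofing — every task.
Total fee: 7 + 5 = 12.
No cover costs less than 12.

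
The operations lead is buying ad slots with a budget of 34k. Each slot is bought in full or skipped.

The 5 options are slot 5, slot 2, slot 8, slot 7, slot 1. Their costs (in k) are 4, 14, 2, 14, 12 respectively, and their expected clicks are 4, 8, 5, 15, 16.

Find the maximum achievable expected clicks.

40

This is a 0-1 knapsack instance.
Take slot 5, slot 8, slot 7, and slot 1: cost 4 + 2 + 14 + 12 = 32 ≤ 34, expected clicks 4 + 5 + 15 + 16 = 40.
No other feasible combination does better.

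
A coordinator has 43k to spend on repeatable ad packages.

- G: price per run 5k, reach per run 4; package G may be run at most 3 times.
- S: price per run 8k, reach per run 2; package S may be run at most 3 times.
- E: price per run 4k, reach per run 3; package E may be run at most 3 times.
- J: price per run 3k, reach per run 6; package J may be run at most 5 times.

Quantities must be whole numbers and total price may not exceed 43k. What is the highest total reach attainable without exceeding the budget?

51

3×G, 2×E, and 5×J: price 38 ≤ 43, reach 3·4 + 2·3 + 5·6 = 48.
3×G, 3×E, and 5×J: price 42 ≤ 43, reach 3·4 + 3·3 + 5·6 = 51.
Best is 51.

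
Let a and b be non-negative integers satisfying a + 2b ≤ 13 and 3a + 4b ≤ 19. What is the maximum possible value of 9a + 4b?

54

The continuous relaxation peaks at (6.33, 0) with value 57.00; rounding to a feasible lattice point costs some objective.
(a,b)=(6,0) is feasible, giving 54.
(a,b)=(5,1) is feasible, giving 49.
(a,b)=(5,0) is feasible, giving 45.
Maximum is 54 at (a,b)=(6,0).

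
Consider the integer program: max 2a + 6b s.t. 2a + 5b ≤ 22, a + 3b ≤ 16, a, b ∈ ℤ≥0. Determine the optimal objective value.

26

Relaxing integrality, the LP optimum is 26.40 at (a,b) = (0, 4.4), which is not an integer point.
(a,b)=(1,4): 2·1+5·4=22≤22, 1·1+3·4=13≤16, objective 26.
(a,b)=(0,4): 2·0+5·4=20≤22, 1·0+3·4=12≤16, objective 24.
(a,b)=(2,3): 2·2+5·3=19≤22, 1·2+3·3=11≤16, objective 22.
The best lattice point is (1,4), giving 26.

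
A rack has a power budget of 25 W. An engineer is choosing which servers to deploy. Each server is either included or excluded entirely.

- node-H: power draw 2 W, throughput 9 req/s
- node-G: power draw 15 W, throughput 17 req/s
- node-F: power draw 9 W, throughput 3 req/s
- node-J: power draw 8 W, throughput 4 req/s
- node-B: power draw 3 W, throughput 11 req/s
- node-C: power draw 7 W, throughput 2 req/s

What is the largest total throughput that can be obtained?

Allowing fractional choices, the relaxed optimum would be about 39.5, but servers are indivisible.
node-H + node-G + node-J: power draw 2 + 15 + 8 = 25 ≤ 25, throughput 9 + 17 + 4 = 30.
node-H + node-G + node-B: power draw 2 + 15 + 3 = 20 ≤ 25, throughput 9 + 17 + 11 = 37.
node-G + node-B + node-C: power draw 15 + 3 + 7 = 25 ≤ 25, throughput 17 + 11 + 2 = 30.
Best is node-H, node-G, and node-B with total throughput 37.

37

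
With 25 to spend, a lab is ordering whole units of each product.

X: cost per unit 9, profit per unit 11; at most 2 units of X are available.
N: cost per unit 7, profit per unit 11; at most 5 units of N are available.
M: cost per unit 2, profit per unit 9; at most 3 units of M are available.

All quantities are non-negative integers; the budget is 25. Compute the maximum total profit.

51

M has the best ratio (9/2); taking only M gives at most 3×9 = 27 (stopped by the supply cap of 3).
Mixing does better — 3×N and 2×M: cost 25 ≤ 25, profit 3·11 + 2·9 = 51.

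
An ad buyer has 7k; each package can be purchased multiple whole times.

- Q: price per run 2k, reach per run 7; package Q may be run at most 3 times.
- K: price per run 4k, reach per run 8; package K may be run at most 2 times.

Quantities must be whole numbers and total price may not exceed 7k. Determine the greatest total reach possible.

This is a bounded integer knapsack.
3×Q: price 6 ≤ 7, reach 3·7 = 21.
1×Q and 1×K: price 6 ≤ 7, reach 1·7 + 1·8 = 15.
Best is 21.

21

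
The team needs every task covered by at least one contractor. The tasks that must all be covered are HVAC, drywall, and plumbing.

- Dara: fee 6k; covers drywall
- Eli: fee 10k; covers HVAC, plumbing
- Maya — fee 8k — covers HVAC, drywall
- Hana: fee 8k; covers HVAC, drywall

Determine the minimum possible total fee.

16

This is a weighted set-cover instance.
The greedy cost-per-new-task heuristic would pick Maya and Eli for 18, but a cheaper cover exists.
Choose Dara and Eli: together they cover HVAC, drywall, plumbing — every task.
Total fee: 6 + 10 = 16.
No cover costs less than 16.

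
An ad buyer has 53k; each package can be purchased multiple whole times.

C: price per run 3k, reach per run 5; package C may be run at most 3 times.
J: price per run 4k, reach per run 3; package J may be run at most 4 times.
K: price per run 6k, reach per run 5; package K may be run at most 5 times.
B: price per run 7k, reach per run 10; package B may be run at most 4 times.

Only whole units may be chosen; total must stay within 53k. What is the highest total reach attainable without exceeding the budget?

3×C, 4×J, and 4×B: price 53 ≤ 53, reach 3·5 + 4·3 + 4·10 = 67.
3×C, 1×J, 2×K, and 4×B: price 53 ≤ 53, reach 3·5 + 1·3 + 2·5 + 4·10 = 68.
Best is 68.

68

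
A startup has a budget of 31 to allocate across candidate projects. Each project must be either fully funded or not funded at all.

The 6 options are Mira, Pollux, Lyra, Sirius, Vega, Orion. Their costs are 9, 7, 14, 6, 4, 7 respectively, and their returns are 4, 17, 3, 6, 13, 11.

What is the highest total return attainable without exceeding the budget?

47

Allowing fractional choices, the relaxed optimum would be about 50.1, but projects are indivisible.
Pollux + Sirius + Vega + Orion: cost 7 + 6 + 4 + 7 = 24 ≤ 31, return 17 + 6 + 13 + 11 = 47.
Mira + Pollux + Vega + Orion: cost 9 + 7 + 4 + 7 = 27 ≤ 31, return 4 + 17 + 13 + 11 = 45.
Pollux + Vega + Orion: cost 7 + 4 + 7 = 18 ≤ 31, return 17 + 13 + 11 = 41.
Best is Pollux, Sirius, Vega, and Orion with total return 47.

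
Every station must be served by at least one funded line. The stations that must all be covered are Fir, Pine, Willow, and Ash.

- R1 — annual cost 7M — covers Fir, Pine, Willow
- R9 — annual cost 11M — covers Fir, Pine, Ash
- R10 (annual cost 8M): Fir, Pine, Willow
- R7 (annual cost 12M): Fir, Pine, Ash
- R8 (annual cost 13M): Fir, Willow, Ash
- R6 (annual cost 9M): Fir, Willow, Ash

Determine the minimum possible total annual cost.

16

Choose R1 and R6: together they cover Fir, Pine, Willow, Ash — every station.
Total annual cost: 7 + 9 = 16.
No cover costs less than 16.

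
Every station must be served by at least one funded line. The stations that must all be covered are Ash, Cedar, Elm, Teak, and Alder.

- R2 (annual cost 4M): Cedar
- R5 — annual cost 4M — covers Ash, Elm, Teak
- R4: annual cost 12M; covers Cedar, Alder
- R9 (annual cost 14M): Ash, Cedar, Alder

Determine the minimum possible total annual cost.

16

The greedy cost-per-new-station heuristic would pick R5, R2, and R4 for 20, but a cheaper cover exists.
Choose R5 and R4: together they cover Ash, Cedar, Elm, Teak, Alder — every station.
Total annual cost: 4 + 12 = 16.
No cover costs less than 16.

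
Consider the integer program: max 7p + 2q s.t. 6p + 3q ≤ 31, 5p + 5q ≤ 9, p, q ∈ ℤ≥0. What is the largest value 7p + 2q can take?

(p,q)=(1,0) is feasible, giving 7.
(p,q)=(0,1) is feasible, giving 2.
The best lattice point is (1,0), giving 7.

7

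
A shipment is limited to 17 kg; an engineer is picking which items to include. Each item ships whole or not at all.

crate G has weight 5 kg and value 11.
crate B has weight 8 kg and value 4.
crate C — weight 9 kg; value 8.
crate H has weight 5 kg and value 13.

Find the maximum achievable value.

This is an integer program with binary decision variables.
Take crate G and crate H: weight 5 + 5 = 10 ≤ 17, value 11 + 13 = 24.
No other feasible combination does better.

24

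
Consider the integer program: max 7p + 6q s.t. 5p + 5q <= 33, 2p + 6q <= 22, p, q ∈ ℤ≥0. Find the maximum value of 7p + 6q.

(p,q)=(6,0) is feasible, giving 42.
(p,q)=(5,1) is feasible, giving 41.
(p,q)=(5,0) is feasible, giving 35.
No feasible integer point exceeds 42.

42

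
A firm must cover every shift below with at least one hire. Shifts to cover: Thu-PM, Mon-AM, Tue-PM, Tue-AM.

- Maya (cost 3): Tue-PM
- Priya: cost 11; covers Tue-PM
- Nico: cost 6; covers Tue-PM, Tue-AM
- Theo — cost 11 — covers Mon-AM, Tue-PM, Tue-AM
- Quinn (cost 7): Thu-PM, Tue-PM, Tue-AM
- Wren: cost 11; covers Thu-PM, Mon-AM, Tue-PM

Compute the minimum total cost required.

This is an integer covering problem.
The greedy cost-per-new-shift heuristic would pick Quinn and Theo for 18, but a cheaper cover exists.
Choose Nico and Wren: together they cover Thu-PM, Mon-AM, Tue-PM, Tue-AM — every shift.
Total cost: 6 + 11 = 17.
No cover costs less than 17.

17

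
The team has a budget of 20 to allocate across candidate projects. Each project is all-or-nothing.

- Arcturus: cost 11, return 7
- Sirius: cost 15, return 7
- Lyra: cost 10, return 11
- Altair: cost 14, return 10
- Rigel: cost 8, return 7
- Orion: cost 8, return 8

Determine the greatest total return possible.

19

Allowing fractional choices, the relaxed optimum would be about 20.8, but projects are indivisible.
Lyra + Rigel: cost 10 + 8 = 18 ≤ 20, return 11 + 7 = 18.
Rigel + Orion: cost 8 + 8 = 16 ≤ 20, return 7 + 8 = 15.
Lyra + Orion: cost 10 + 8 = 18 ≤ 20, return 11 + 8 = 19.
Best is Lyra and Orion with total return 19.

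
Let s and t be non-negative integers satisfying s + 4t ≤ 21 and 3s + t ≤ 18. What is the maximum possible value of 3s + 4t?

The continuous relaxation peaks at (4.64, 4.09) with value 30.27; rounding to a feasible lattice point costs some objective.
(s,t)=(4,4): 1·4+4·4=20≤21, 3·4+1·4=16≤18, objective 28.
(s,t)=(5,3): 1·5+4·3=17≤21, 3·5+1·3=18≤18, objective 27.
(s,t)=(3,4): 1·3+4·4=19≤21, 3·3+1·4=13≤18, objective 25.
No feasible integer point exceeds 28.

28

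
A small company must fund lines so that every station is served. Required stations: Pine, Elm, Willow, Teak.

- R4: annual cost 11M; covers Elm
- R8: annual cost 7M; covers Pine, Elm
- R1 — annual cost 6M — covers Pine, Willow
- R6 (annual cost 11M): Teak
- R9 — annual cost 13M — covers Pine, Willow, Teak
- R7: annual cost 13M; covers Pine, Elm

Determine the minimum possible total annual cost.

The greedy cost-per-new-station heuristic would pick R1, R8, and R6 for 24, but a cheaper cover exists.
Choose R8 and R9: together they cover Pine, Elm, Willow, Teak — every station.
Total annual cost: 7 + 13 = 20.
No cover costs less than 20.

20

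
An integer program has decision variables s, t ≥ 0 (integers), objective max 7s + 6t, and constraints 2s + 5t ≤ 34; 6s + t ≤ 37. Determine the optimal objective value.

The continuous relaxation peaks at (5.39, 4.64) with value 65.61; rounding to a feasible lattice point costs some objective.
(s,t)=(5,4) is feasible, giving 59.
(s,t)=(4,5) is feasible, giving 58.
(s,t)=(5,3) is feasible, giving 53.
The best lattice point is (5,4), giving 59.

59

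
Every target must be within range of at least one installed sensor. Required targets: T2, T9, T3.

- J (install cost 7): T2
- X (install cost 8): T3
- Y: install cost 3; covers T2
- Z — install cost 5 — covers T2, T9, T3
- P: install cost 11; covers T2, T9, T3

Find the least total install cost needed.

Z alone covers T2, T9, T3 — every target.
Total install cost: 5.
No cover costs less than 5.

5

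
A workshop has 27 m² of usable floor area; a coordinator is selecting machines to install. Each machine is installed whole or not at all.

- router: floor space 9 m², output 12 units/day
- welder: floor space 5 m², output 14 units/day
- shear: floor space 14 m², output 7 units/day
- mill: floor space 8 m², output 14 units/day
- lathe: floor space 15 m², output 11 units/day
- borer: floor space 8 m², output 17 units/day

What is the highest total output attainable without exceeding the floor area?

router + mill + borer: floor space 9 + 8 + 8 = 25 ≤ 27, output 12 + 14 + 17 = 43.
welder + mill + borer: floor space 5 + 8 + 8 = 21 ≤ 27, output 14 + 14 + 17 = 45.
router + welder + borer: floor space 9 + 5 + 8 = 22 ≤ 27, output 12 + 14 + 17 = 43.
Best is welder, mill, and borer with total output 45.

45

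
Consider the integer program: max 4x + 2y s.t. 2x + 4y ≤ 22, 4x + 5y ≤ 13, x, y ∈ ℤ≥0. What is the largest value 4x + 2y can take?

(x,y)=(3,0): 2·3+4·0=6≤22, 4·3+5·0=12≤13, objective 12.
(x,y)=(2,1): 2·2+4·1=8≤22, 4·2+5·1=13≤13, objective 10.
(x,y)=(2,0): 2·2+4·0=4≤22, 4·2+5·0=8≤13, objective 8.
Maximum is 12 at (x,y)=(3,0).

12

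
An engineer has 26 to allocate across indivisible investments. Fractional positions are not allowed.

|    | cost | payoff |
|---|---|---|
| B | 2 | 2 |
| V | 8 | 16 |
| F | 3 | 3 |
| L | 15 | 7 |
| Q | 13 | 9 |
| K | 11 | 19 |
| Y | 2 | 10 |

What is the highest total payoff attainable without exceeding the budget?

50

B + V + K + Y: cost 2 + 8 + 11 + 2 = 23 ≤ 26, payoff 2 + 16 + 19 + 10 = 47.
V + F + K + Y: cost 8 + 3 + 11 + 2 = 24 ≤ 26, payoff 16 + 3 + 19 + 10 = 48.
B + V + F + K + Y: cost 2 + 8 + 3 + 11 + 2 = 26 ≤ 26, payoff 2 + 16 + 3 + 19 + 10 = 50.
Best is B, V, F, K, and Y with total payoff 50.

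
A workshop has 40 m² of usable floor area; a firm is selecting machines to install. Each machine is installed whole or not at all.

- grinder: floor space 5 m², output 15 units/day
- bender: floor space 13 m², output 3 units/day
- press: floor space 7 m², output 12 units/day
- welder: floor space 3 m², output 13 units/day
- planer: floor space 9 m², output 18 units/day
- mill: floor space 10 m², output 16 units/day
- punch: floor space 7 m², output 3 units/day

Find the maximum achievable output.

Allowing fractional choices, the relaxed optimum would be about 76.6, but machines are indivisible.
grinder + welder + planer + mill + punch: floor space 5 + 3 + 9 + 10 + 7 = 34 ≤ 40, output 15 + 13 + 18 + 16 + 3 = 65.
grinder + press + welder + planer + mill: floor space 5 + 7 + 3 + 9 + 10 = 34 ≤ 40, output 15 + 12 + 13 + 18 + 16 = 74.
Best is grinder, press, welder, planer, and mill with total output 74.

74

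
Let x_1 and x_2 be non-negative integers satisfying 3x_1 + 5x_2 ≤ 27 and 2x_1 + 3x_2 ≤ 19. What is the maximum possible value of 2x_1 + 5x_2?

The continuous relaxation peaks at (0, 5.4) with value 27.00; rounding to a feasible lattice point costs some objective.
(x_1,x_2)=(0,5): 3·0+5·5=25≤27, 2·0+3·5=15≤19, objective 25.
(x_1,x_2)=(1,4): 3·1+5·4=23≤27, 2·1+3·4=14≤19, objective 22.
(x_1,x_2)=(0,4): 3·0+5·4=20≤27, 2·0+3·4=12≤19, objective 20.
Maximum is 25 at (x_1,x_2)=(0,5).

25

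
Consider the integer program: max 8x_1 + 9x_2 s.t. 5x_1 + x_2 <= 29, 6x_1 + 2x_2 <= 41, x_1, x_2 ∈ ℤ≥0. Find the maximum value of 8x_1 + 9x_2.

180

(x_1,x_2)=(0,20) is feasible, giving 180.
(x_1,x_2)=(0,19) is feasible, giving 171.
The best lattice point is (0,20), giving 180.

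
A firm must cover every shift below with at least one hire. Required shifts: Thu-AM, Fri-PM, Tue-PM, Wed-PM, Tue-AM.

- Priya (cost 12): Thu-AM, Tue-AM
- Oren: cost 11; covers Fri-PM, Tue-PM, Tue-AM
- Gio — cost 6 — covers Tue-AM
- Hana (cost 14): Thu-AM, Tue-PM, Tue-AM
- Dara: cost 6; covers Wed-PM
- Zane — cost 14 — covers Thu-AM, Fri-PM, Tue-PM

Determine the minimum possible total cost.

This is an integer covering problem.
The greedy cost-per-new-shift heuristic would pick Oren, Dara, and Priya for 29, but a cheaper cover exists.
Choose Gio, Dara, and Zane: together they cover Thu-AM, Fri-PM, Tue-PM, Wed-PM, Tue-AM — every shift.
Total cost: 6 + 6 + 14 = 26.
No cover costs less than 26.

26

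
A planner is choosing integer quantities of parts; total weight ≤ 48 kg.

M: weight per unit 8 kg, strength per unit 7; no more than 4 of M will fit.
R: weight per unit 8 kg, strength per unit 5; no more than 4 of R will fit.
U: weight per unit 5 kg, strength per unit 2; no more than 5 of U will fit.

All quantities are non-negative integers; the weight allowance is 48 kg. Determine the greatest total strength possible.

38

4×M and 2×R: weight 48 ≤ 48, strength 4·7 + 2·5 = 38.
3×M and 3×R: weight 48 ≤ 48, strength 3·7 + 3·5 = 36.
Best is 38.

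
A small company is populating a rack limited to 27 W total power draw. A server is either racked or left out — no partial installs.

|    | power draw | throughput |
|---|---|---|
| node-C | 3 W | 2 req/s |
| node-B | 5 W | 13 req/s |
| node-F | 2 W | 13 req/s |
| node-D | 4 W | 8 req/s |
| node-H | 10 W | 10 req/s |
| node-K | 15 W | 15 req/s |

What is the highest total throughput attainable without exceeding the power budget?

node-B + node-F + node-D + node-H: power draw 5 + 2 + 4 + 10 = 21 ≤ 27, throughput 13 + 13 + 8 + 10 = 44.
node-C + node-B + node-F + node-D + node-H: power draw 3 + 5 + 2 + 4 + 10 = 24 ≤ 27, throughput 2 + 13 + 13 + 8 + 10 = 46.
node-B + node-F + node-D + node-K: power draw 5 + 2 + 4 + 15 = 26 ≤ 27, throughput 13 + 13 + 8 + 15 = 49.
Best is node-B, node-F, node-D, and node-K with total throughput 49.

49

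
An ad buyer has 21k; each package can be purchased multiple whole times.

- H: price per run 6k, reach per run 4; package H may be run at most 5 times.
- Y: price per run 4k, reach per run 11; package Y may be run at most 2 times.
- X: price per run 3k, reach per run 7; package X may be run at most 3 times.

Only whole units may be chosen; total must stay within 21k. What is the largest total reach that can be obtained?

43

This is a bounded integer knapsack.
1×H, 2×Y, and 2×X: price 20 ≤ 21, reach 1·4 + 2·11 + 2·7 = 40.
2×Y and 3×X: price 17 ≤ 21, reach 2·11 + 3·7 = 43.
Best is 43.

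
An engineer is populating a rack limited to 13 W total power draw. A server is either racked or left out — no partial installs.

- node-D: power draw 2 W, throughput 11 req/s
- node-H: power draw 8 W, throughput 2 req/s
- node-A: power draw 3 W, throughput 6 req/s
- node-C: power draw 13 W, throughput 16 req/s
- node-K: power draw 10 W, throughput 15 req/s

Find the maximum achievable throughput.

Treat it as a binary knapsack problem.
Take node-D and node-K: power draw 2 + 10 = 12 ≤ 13, throughput 11 + 15 = 26.
No other feasible combination does better.

26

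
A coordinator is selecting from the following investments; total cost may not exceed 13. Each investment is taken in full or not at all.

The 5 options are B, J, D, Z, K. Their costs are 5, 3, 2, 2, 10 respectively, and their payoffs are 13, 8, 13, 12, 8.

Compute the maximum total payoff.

46

This is a 0-1 knapsack instance.
Allowing fractional choices, the relaxed optimum would be about 46.8, but investments are indivisible.
B + J + D + Z: cost 5 + 3 + 2 + 2 = 12 ≤ 13, payoff 13 + 8 + 13 + 12 = 46.
B + J + D: cost 5 + 3 + 2 = 10 ≤ 13, payoff 13 + 8 + 13 = 34.
B + D + Z: cost 5 + 2 + 2 = 9 ≤ 13, payoff 13 + 13 + 12 = 38.
Best is B, J, D, and Z with total payoff 46.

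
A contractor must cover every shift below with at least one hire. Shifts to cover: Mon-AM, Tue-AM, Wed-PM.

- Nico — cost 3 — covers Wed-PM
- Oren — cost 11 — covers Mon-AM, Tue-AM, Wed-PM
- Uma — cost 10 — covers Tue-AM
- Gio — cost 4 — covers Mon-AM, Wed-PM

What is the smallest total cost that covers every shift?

This is a weighted set-cover instance.
Oren alone covers Mon-AM, Tue-AM, Wed-PM — every shift.
Total cost: 11.

11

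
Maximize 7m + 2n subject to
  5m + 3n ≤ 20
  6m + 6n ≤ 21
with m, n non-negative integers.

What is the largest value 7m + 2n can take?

21

Relaxing integrality, the LP optimum is 24.50 at (m,n) = (3.5, 0), which is not an integer point.
(m,n)=(3,0): 5·3+3·0=15≤20, 6·3+6·0=18≤21, objective 21.
(m,n)=(2,1): 5·2+3·1=13≤20, 6·2+6·1=18≤21, objective 16.
(m,n)=(2,0): 5·2+3·0=10≤20, 6·2+6·0=12≤21, objective 14.
No feasible integer point exceeds 21.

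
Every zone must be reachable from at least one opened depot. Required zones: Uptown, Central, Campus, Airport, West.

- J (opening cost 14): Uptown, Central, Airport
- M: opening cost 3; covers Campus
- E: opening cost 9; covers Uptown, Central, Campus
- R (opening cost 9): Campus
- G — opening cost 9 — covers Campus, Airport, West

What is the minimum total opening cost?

The greedy cost-per-new-zone heuristic would pick M, E, and G for 21, but a cheaper cover exists.
Choose E and G: together they cover Uptown, Central, Campus, Airport, West — every zone.
Total opening cost: 9 + 9 = 18.
No cover costs less than 18.

18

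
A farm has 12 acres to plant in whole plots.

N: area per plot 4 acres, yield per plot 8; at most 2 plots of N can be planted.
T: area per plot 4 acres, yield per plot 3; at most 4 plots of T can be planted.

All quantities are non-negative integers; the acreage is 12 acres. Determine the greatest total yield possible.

Take 2×N and 1×T: area 12 ≤ 12, yield 2·8 + 1·3 = 19.
N has the best ratio (8/4) and is taken to its limit of 2; remaining capacity is filled optimally with the others.

19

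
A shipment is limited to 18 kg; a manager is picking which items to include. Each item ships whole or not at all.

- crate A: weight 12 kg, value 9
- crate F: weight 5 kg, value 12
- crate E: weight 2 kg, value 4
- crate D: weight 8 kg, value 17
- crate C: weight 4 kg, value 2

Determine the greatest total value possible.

33

This is an integer program with binary decision variables.
crate F + crate D + crate C: weight 5 + 8 + 4 = 17 ≤ 18, value 12 + 17 + 2 = 31.
crate F + crate E + crate D: weight 5 + 2 + 8 = 15 ≤ 18, value 12 + 4 + 17 = 33.
Best is crate F, crate E, and crate D with total value 33.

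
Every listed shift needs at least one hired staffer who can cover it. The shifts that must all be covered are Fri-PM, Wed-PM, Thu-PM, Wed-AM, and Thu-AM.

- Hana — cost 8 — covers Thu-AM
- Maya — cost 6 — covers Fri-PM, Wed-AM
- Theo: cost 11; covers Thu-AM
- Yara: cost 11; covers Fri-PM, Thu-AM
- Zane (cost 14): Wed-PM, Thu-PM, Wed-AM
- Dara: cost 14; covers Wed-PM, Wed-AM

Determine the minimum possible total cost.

The greedy cost-per-new-shift heuristic would pick Maya, Zane, and Hana for 28, but a cheaper cover exists.
Choose Yara and Zane: together they cover Fri-PM, Wed-PM, Thu-PM, Wed-AM, Thu-AM — every shift.
Total cost: 11 + 14 = 25.
No cover costs less than 25.

25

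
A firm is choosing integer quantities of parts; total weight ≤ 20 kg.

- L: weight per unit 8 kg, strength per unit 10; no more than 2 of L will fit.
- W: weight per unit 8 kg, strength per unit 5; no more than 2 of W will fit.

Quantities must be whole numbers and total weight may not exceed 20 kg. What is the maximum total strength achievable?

20

This is a bounded integer knapsack.
2×L: weight 16 ≤ 20, strength 2·10 = 20.
1×L and 1×W: weight 16 ≤ 20, strength 1·10 + 1·5 = 15.
Best is 20.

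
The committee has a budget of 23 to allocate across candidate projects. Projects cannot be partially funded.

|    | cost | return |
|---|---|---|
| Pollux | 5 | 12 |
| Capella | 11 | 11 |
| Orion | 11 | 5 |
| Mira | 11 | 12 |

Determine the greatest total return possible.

Allowing fractional choices, the relaxed optimum would be about 31.0, but projects are indivisible.
Pollux + Mira: cost 5 + 11 = 16 ≤ 23, return 12 + 12 = 24.
Pollux + Capella: cost 5 + 11 = 16 ≤ 23, return 12 + 11 = 23.
Capella + Mira: cost 11 + 11 = 22 ≤ 23, return 11 + 12 = 23.
Best is Pollux and Mira with total return 24.

24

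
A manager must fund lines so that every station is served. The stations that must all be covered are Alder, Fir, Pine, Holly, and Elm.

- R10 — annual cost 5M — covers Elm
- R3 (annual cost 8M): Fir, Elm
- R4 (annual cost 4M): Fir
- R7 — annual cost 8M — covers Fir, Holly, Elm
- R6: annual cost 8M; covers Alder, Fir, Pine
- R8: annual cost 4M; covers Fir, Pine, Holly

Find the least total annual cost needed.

Choose R7 and R6: together they cover Alder, Fir, Pine, Holly, Elm — every station.
Total annual cost: 8 + 8 = 16.

16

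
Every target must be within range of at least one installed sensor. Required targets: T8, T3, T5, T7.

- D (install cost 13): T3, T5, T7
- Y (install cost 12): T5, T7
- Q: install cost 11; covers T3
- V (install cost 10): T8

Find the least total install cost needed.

23

Choose D and V: together they cover T8, T3, T5, T7 — every target.
Total install cost: 13 + 10 = 23.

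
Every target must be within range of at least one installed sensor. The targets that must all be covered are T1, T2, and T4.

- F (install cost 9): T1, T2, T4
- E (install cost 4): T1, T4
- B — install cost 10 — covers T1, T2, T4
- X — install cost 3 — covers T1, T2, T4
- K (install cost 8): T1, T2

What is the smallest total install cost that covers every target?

3

X alone covers T1, T2, T4 — every target.
Total install cost: 3.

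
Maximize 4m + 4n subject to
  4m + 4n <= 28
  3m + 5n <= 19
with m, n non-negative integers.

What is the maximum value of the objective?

The continuous relaxation peaks at (6.33, 0) with value 25.33; rounding to a feasible lattice point costs some objective.
(m,n)=(6,0): 4·6+4·0=24≤28, 3·6+5·0=18≤19, objective 24.
(m,n)=(5,0): 4·5+4·0=20≤28, 3·5+5·0=15≤19, objective 20.
Maximum is 24 at (m,n)=(6,0).

24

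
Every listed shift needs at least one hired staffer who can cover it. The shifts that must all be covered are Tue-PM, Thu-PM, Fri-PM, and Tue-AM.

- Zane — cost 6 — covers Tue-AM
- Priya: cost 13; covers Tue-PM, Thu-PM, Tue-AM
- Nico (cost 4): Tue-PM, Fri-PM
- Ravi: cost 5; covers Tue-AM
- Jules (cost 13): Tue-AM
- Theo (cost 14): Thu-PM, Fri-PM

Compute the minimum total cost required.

Choose Priya and Nico: together they cover Tue-PM, Thu-PM, Fri-PM, Tue-AM — every shift.
Total cost: 13 + 4 = 17.

17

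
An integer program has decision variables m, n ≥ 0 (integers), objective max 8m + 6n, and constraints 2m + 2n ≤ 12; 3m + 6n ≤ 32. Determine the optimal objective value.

48

(m,n)=(6,0): 2·6+2·0=12≤12, 3·6+6·0=18≤32, objective 48.
(m,n)=(5,1): 2·5+2·1=12≤12, 3·5+6·1=21≤32, objective 46.
(m,n)=(5,0): 2·5+2·0=10≤12, 3·5+6·0=15≤32, objective 40.
No feasible integer point exceeds 48.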